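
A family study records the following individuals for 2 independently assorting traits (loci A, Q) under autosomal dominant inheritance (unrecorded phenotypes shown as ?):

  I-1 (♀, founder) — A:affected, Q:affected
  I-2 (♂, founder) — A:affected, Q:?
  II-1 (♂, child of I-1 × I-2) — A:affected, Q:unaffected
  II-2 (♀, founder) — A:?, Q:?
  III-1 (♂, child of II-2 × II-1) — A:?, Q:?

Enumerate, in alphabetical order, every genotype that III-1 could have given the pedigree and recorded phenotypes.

III-1 ∈ {AA Qq, AA qq, Aa Qq, Aa qq, aa Qq, aa qq}

A/I-1 aff ·: Aa|AA
A/I-2 aff ·: Aa|AA
A/II-1 aff I-1×I-2: Aa|AA
A/II-2 ? ·: aa|Aa|AA
A/III-1 ? II-2×II-1: aa|Aa|AA
⇒ A over [I-1,I-2,II-1,II-2,III-1]: 37 consistent
Q/I-1 aff ·: Qq
Q/I-2 ? ·: qq|Qq
Q/II-1 un I-1×I-2: qq
Q/II-2 ? ·: qq|Qq|QQ
Q/III-1 ? II-2×II-1: qq|Qq
⇒ Q over [I-1,I-2,II-1,II-2,III-1]: 8 consistent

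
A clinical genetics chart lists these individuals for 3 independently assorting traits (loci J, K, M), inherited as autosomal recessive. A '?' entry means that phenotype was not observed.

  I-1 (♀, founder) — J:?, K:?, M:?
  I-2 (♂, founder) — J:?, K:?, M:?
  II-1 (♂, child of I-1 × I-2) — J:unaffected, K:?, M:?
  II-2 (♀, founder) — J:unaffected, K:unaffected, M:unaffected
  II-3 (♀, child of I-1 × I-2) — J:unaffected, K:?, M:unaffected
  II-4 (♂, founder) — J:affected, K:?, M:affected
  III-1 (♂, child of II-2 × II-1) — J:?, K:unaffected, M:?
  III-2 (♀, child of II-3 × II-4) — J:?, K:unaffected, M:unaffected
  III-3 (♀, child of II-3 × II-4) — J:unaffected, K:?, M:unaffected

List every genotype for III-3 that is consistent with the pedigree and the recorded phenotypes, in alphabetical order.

III-3 ∈ {Jj KK Mm, Jj Kk Mm, Jj kk Mm}

J/I-1 ? ·: JJ|Jj|jj
J/I-2 ? ·: JJ|Jj|jj
J/II-1 un I-1×I-2: JJ|Jj
J/II-2 un ·: JJ|Jj
J/II-3 un I-1×I-2: JJ|Jj
J/II-4 aff ·: jj
J/III-1 ? II-2×II-1: JJ|Jj|jj
J/III-2 ? II-3×II-4: Jj|jj
J/III-3 un II-3×II-4: Jj
⇒ J over [I-1,I-2,II-1,II-2,II-3,II-4,III-1,III-2,III-3]: 115 consistent
K/I-1 ? ·: KK|Kk|kk
K/I-2 ? ·: KK|Kk|kk
K/II-1 ? I-1×I-2: KK|Kk|kk
K/II-2 un ·: KK|Kk
K/II-3 ? I-1×I-2: KK|Kk|kk
K/II-4 ? ·: KK|Kk|kk
K/III-1 un II-2×II-1: KK|Kk
K/III-2 un II-3×II-4: KK|Kk
K/III-3 ? II-3×II-4: KK|Kk|kk
⇒ K over [I-1,I-2,II-1,II-2,II-3,II-4,III-1,III-2,III-3]: 741 consistent
M/I-1 ? ·: MM|Mm|mm
M/I-2 ? ·: MM|Mm|mm
M/II-1 ? I-1×I-2: MM|Mm|mm
M/II-2 un ·: MM|Mm
M/II-3 un I-1×I-2: MM|Mm
M/II-4 aff ·: mm
M/III-1 ? II-2×II-1: MM|Mm|mm
M/III-2 un II-3×II-4: Mm
M/III-3 un II-3×II-4: Mm
⇒ M over [I-1,I-2,II-1,II-2,II-3,II-4,III-1,III-2,III-3]: 83 consistent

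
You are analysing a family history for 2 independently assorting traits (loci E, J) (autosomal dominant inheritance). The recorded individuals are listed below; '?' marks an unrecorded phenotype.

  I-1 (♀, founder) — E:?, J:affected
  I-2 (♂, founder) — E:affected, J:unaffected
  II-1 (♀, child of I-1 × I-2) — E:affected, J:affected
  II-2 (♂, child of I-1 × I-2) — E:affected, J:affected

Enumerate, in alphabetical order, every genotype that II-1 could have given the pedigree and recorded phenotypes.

E/I-1 ? ·: ee|Ee|EE
E/I-2 aff ·: Ee|EE
E/II-1 aff I-1×I-2: Ee|EE
E/II-2 aff I-1×I-2: Ee|EE
⇒ E over [I-1,I-2,II-1,II-2]: 15 consistent
J/I-1 aff ·: Jj|JJ
J/I-2 un ·: jj
J/II-1 aff I-1×I-2: Jj
J/II-2 aff I-1×I-2: Jj
⇒ J over [I-1,I-2,II-1,II-2]: 2 consistent

II-1 ∈ {EE Jj, Ee Jj}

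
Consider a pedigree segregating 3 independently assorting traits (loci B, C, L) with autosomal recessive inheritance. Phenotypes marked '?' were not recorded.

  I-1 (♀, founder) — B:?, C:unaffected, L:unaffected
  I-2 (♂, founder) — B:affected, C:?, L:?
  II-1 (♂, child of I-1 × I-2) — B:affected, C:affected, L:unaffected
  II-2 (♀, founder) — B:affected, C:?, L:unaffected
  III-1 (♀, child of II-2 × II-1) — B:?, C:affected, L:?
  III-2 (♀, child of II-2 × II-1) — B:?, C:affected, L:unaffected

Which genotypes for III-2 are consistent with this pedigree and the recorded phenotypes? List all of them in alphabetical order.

III-2 ∈ {bb cc LL, bb cc Ll}

B/I-1 ? ·: Bb|bb
B/I-2 aff ·: bb
B/II-1 aff I-1×I-2: bb
B/II-2 aff ·: bb
B/III-1 ? II-2×II-1: bb
B/III-2 ? II-2×II-1: bb
⇒ B over [I-1,I-2,II-1,II-2,III-1,III-2]: 2 consistent
C/I-1 un ·: Cc
C/I-2 ? ·: Cc|cc
C/II-1 aff I-1×I-2: cc
C/II-2 ? ·: Cc|cc
C/III-1 aff II-2×II-1: cc
C/III-2 aff II-2×II-1: cc
⇒ C over [I-1,I-2,II-1,II-2,III-1,III-2]: 4 consistent
L/I-1 un ·: LL|Ll
L/I-2 ? ·: LL|Ll|ll
L/II-1 un I-1×I-2: LL|Ll
L/II-2 un ·: LL|Ll
L/III-1 ? II-2×II-1: LL|Ll|ll
L/III-2 un II-2×II-1: LL|Ll
⇒ L over [I-1,I-2,II-1,II-2,III-1,III-2]: 70 consistent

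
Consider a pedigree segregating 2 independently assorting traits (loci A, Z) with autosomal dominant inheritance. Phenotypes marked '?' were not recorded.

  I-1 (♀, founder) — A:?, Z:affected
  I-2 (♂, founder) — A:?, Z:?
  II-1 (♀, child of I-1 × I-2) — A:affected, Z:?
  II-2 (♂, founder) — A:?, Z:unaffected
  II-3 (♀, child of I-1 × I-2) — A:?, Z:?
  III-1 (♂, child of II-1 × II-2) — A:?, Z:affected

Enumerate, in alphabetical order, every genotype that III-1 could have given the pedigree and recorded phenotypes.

A/I-1 ? ·: aa|Aa|AA
A/I-2 ? ·: aa|Aa|AA
A/II-1 aff I-1×I-2: Aa|AA
A/II-2 ? ·: aa|Aa|AA
A/II-3 ? I-1×I-2: aa|Aa|AA
A/III-1 ? II-1×II-2: aa|Aa|AA
⇒ A over [I-1,I-2,II-1,II-2,II-3,III-1]: 123 consistent
Z/I-1 aff ·: Zz|ZZ
Z/I-2 ? ·: zz|Zz|ZZ
Z/II-1 ? I-1×I-2: Zz|ZZ
Z/II-2 un ·: zz
Z/II-3 ? I-1×I-2: zz|Zz|ZZ
Z/III-1 aff II-1×II-2: Zz
⇒ Z over [I-1,I-2,II-1,II-2,II-3,III-1]: 18 consistent

III-1 ∈ {AA Zz, Aa Zz, aa Zz}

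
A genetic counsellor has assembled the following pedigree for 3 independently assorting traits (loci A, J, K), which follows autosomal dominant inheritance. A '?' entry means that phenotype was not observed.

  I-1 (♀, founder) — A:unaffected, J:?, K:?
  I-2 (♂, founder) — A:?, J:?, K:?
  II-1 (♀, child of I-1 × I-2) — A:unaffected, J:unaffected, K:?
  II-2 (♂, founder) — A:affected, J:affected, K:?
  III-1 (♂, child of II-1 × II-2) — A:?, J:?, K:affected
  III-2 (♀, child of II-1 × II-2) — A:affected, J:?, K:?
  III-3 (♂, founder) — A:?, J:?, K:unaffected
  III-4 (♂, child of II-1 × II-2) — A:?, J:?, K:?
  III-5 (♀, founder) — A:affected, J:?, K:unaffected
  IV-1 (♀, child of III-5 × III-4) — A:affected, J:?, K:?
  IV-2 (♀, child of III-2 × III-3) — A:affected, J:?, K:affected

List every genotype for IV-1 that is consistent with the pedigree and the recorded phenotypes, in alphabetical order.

IV-1 ∈ {AA JJ Kk, AA JJ kk, AA Jj Kk, AA Jj kk, AA jj Kk, AA jj kk, Aa JJ Kk, Aa JJ kk, Aa Jj Kk, Aa Jj kk, Aa jj Kk, Aa jj kk}

A/I-1 un ·: aa
A/I-2 ? ·: aa|Aa
A/II-1 un I-1×I-2: aa
A/II-2 aff ·: Aa|AA
A/III-1 ? II-1×II-2: aa|Aa
A/III-2 aff II-1×II-2: Aa
A/III-3 ? ·: aa|Aa|AA
A/III-4 ? II-1×II-2: aa|Aa
A/III-5 aff ·: Aa|AA
A/IV-1 aff III-5×III-4: Aa|AA
A/IV-2 aff III-2×III-3: Aa|AA
⇒ A over [I-1,I-2,II-1,II-2,III-1,III-2,III-3,III-4,III-5,IV-1,IV-2]: 160 consistent
J/I-1 ? ·: jj|Jj
J/I-2 ? ·: jj|Jj
J/II-1 un I-1×I-2: jj
J/II-2 aff ·: Jj|JJ
J/III-1 ? II-1×II-2: jj|Jj
J/III-2 ? II-1×II-2: jj|Jj
J/III-3 ? ·: jj|Jj|JJ
J/III-4 ? II-1×II-2: jj|Jj
J/III-5 ? ·: jj|Jj|JJ
J/IV-1 ? III-5×III-4: jj|Jj|JJ
J/IV-2 ? III-2×III-3: jj|Jj|JJ
⇒ J over [I-1,I-2,II-1,II-2,III-1,III-2,III-3,III-4,III-5,IV-1,IV-2]: 1164 consistent
K/I-1 ? ·: kk|Kk|KK
K/I-2 ? ·: kk|Kk|KK
K/II-1 ? I-1×I-2: kk|Kk|KK
K/II-2 ? ·: kk|Kk|KK
K/III-1 aff II-1×II-2: Kk|KK
K/III-2 ? II-1×II-2: Kk|KK
K/III-3 un ·: kk
K/III-4 ? II-1×II-2: kk|Kk|KK
K/III-5 un ·: kk
K/IV-1 ? III-5×III-4: kk|Kk
K/IV-2 aff III-2×III-3: Kk
⇒ K over [I-1,I-2,II-1,II-2,III-1,III-2,III-3,III-4,III-5,IV-1,IV-2]: 297 consistent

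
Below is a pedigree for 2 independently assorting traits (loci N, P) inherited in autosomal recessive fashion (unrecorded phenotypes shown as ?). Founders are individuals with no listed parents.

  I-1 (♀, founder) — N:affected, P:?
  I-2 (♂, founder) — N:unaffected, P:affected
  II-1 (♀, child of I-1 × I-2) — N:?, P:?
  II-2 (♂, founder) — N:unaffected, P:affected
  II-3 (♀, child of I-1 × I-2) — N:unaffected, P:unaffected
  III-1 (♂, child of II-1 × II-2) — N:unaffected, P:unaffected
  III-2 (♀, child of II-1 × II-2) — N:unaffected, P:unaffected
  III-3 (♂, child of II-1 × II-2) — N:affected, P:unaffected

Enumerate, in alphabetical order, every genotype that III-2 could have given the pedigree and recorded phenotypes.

III-2 ∈ {NN Pp, Nn Pp}

N/I-1 aff ·: nn
N/I-2 un ·: NN|Nn
N/II-1 ? I-1×I-2: Nn|nn
N/II-2 un ·: Nn
N/II-3 un I-1×I-2: Nn
N/III-1 un II-1×II-2: NN|Nn
N/III-2 un II-1×II-2: NN|Nn
N/III-3 aff II-1×II-2: nn
⇒ N over [I-1,I-2,II-1,II-2,II-3,III-1,III-2,III-3]: 9 consistent
P/I-1 ? ·: PP|Pp
P/I-2 aff ·: pp
P/II-1 ? I-1×I-2: Pp
P/II-2 aff ·: pp
P/II-3 un I-1×I-2: Pp
P/III-1 un II-1×II-2: Pp
P/III-2 un II-1×II-2: Pp
P/III-3 un II-1×II-2: Pp
⇒ P over [I-1,I-2,II-1,II-2,II-3,III-1,III-2,III-3]: 2 consistent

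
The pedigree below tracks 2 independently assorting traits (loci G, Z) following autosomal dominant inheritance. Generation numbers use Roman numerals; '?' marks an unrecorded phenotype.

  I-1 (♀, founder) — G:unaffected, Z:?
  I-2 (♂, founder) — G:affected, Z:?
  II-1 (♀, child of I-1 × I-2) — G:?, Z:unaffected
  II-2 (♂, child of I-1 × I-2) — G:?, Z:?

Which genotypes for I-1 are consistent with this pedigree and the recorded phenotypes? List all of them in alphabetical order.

G/I-1 un ·: gg
G/I-2 aff ·: Gg|GG
G/II-1 ? I-1×I-2: gg|Gg
G/II-2 ? I-1×I-2: gg|Gg
⇒ G over [I-1,I-2,II-1,II-2]: 5 consistent
Z/I-1 ? ·: zz|Zz
Z/I-2 ? ·: zz|Zz
Z/II-1 un I-1×I-2: zz
Z/II-2 ? I-1×I-2: zz|Zz|ZZ
⇒ Z over [I-1,I-2,II-1,II-2]: 8 consistent

I-1 ∈ {gg Zz, gg zz}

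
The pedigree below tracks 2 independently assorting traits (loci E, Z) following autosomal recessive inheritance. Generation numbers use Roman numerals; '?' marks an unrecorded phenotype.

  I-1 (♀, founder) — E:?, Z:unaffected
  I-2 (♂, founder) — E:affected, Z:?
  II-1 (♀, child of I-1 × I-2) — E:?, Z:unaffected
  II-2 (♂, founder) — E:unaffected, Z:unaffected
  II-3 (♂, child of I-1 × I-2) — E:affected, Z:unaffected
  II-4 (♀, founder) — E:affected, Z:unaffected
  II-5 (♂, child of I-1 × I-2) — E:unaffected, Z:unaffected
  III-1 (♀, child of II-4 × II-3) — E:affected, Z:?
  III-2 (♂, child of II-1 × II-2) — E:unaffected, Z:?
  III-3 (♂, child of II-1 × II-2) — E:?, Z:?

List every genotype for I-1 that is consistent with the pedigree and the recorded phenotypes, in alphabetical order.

I-1 ∈ {Ee ZZ, Ee Zz}

E/I-1 ? ·: Ee
E/I-2 aff ·: ee
E/II-1 ? I-1×I-2: Ee|ee
E/II-2 un ·: EE|Ee
E/II-3 aff I-1×I-2: ee
E/II-4 aff ·: ee
E/II-5 un I-1×I-2: Ee
E/III-1 aff II-4×II-3: ee
E/III-2 un II-1×II-2: EE|Ee
E/III-3 ? II-1×II-2: EE|Ee|ee
⇒ E over [I-1,I-2,II-1,II-2,II-3,II-4,II-5,III-1,III-2,III-3]: 13 consistent
Z/I-1 un ·: ZZ|Zz
Z/I-2 ? ·: ZZ|Zz|zz
Z/II-1 un I-1×I-2: ZZ|Zz
Z/II-2 un ·: ZZ|Zz
Z/II-3 un I-1×I-2: ZZ|Zz
Z/II-4 un ·: ZZ|Zz
Z/II-5 un I-1×I-2: ZZ|Zz
Z/III-1 ? II-4×II-3: ZZ|Zz|zz
Z/III-2 ? II-1×II-2: ZZ|Zz|zz
Z/III-3 ? II-1×II-2: ZZ|Zz|zz
⇒ Z over [I-1,I-2,II-1,II-2,II-3,II-4,II-5,III-1,III-2,III-3]: 1009 consistent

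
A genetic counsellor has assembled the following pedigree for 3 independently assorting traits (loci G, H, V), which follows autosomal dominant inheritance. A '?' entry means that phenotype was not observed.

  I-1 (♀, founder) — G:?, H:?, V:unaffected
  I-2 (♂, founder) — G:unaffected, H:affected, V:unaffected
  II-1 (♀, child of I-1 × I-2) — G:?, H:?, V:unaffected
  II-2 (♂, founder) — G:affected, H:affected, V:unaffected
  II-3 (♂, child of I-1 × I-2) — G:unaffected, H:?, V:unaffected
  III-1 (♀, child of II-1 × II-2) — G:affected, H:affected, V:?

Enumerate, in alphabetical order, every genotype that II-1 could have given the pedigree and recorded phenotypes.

G/I-1 ? ·: gg|Gg
G/I-2 un ·: gg
G/II-1 ? I-1×I-2: gg|Gg
G/II-2 aff ·: Gg|GG
G/II-3 un I-1×I-2: gg
G/III-1 aff II-1×II-2: Gg|GG
⇒ G over [I-1,I-2,II-1,II-2,II-3,III-1]: 8 consistent
H/I-1 ? ·: hh|Hh|HH
H/I-2 aff ·: Hh|HH
H/II-1 ? I-1×I-2: hh|Hh|HH
H/II-2 aff ·: Hh|HH
H/II-3 ? I-1×I-2: hh|Hh|HH
H/III-1 aff II-1×II-2: Hh|HH
⇒ H over [I-1,I-2,II-1,II-2,II-3,III-1]: 74 consistent
V/I-1 un ·: vv
V/I-2 un ·: vv
V/II-1 un I-1×I-2: vv
V/II-2 un ·: vv
V/II-3 un I-1×I-2: vv
V/III-1 ? II-1×II-2: vv
⇒ V over [I-1,I-2,II-1,II-2,II-3,III-1]: 1 consistent

II-1 ∈ {Gg HH vv, Gg Hh vv, Gg hh vv, gg HH vv, gg Hh vv, gg hh vv}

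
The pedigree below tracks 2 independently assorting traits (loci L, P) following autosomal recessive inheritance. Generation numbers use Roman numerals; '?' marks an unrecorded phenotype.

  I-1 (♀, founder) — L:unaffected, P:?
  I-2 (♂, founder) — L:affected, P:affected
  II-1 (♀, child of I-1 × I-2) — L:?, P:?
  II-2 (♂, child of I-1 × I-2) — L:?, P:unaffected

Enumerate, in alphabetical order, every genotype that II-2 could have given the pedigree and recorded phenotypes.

L/I-1 un ·: LL|Ll
L/I-2 aff ·: ll
L/II-1 ? I-1×I-2: Ll|ll
L/II-2 ? I-1×I-2: Ll|ll
⇒ L over [I-1,I-2,II-1,II-2]: 5 consistent
P/I-1 ? ·: PP|Pp
P/I-2 aff ·: pp
P/II-1 ? I-1×I-2: Pp|pp
P/II-2 un I-1×I-2: Pp
⇒ P over [I-1,I-2,II-1,II-2]: 3 consistent

II-2 ∈ {Ll Pp, ll Pp}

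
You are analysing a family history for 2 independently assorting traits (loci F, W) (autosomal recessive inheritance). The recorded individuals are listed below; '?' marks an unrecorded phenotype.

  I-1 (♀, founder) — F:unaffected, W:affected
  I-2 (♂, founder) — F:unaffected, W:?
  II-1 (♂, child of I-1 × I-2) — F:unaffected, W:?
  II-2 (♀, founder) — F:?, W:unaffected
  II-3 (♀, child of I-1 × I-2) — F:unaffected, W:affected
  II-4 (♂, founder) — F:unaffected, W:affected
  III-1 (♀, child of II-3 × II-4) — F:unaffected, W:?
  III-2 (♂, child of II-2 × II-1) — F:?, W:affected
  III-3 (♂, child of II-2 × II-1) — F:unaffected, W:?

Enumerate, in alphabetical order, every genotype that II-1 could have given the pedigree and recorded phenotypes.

F/I-1 un ·: FF|Ff
F/I-2 un ·: FF|Ff
F/II-1 un I-1×I-2: FF|Ff
F/II-2 ? ·: FF|Ff|ff
F/II-3 un I-1×I-2: FF|Ff
F/II-4 un ·: FF|Ff
F/III-1 un II-3×II-4: FF|Ff
F/III-2 ? II-2×II-1: FF|Ff|ff
F/III-3 un II-2×II-1: FF|Ff
⇒ F over [I-1,I-2,II-1,II-2,II-3,II-4,III-1,III-2,III-3]: 396 consistent
W/I-1 aff ·: ww
W/I-2 ? ·: Ww|ww
W/II-1 ? I-1×I-2: Ww|ww
W/II-2 un ·: Ww
W/II-3 aff I-1×I-2: ww
W/II-4 aff ·: ww
W/III-1 ? II-3×II-4: ww
W/III-2 aff II-2×II-1: ww
W/III-3 ? II-2×II-1: WW|Ww|ww
⇒ W over [I-1,I-2,II-1,II-2,II-3,II-4,III-1,III-2,III-3]: 7 consistent

II-1 ∈ {FF Ww, FF ww, Ff Ww, Ff ww}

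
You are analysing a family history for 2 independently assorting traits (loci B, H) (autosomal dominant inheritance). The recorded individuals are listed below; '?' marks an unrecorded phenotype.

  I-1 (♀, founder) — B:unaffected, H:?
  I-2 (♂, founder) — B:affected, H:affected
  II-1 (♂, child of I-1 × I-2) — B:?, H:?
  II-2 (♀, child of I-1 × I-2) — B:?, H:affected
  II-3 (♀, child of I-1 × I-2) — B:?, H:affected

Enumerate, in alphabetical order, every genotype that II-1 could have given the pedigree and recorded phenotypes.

II-1 ∈ {Bb HH, Bb Hh, Bb hh, bb HH, bb Hh, bb hh}

B/I-1 un ·: bb
B/I-2 aff ·: Bb|BB
B/II-1 ? I-1×I-2: bb|Bb
B/II-2 ? I-1×I-2: bb|Bb
B/II-3 ? I-1×I-2: bb|Bb
⇒ B over [I-1,I-2,II-1,II-2,II-3]: 9 consistent
H/I-1 ? ·: hh|Hh|HH
H/I-2 aff ·: Hh|HH
H/II-1 ? I-1×I-2: hh|Hh|HH
H/II-2 aff I-1×I-2: Hh|HH
H/II-3 aff I-1×I-2: Hh|HH
⇒ H over [I-1,I-2,II-1,II-2,II-3]: 32 consistent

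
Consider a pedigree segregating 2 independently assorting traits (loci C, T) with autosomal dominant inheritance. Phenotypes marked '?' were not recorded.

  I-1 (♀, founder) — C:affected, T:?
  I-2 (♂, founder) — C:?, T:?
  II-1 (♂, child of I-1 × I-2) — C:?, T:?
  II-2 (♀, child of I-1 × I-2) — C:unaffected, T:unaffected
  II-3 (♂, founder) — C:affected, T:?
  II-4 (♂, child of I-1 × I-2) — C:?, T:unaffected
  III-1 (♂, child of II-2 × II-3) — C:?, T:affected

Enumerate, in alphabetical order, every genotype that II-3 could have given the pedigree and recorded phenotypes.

C/I-1 aff ·: Cc
C/I-2 ? ·: cc|Cc
C/II-1 ? I-1×I-2: cc|Cc|CC
C/II-2 un I-1×I-2: cc
C/II-3 aff ·: Cc|CC
C/II-4 ? I-1×I-2: cc|Cc|CC
C/III-1 ? II-2×II-3: cc|Cc
⇒ C over [I-1,I-2,II-1,II-2,II-3,II-4,III-1]: 39 consistent
T/I-1 ? ·: tt|Tt
T/I-2 ? ·: tt|Tt
T/II-1 ? I-1×I-2: tt|Tt|TT
T/II-2 un I-1×I-2: tt
T/II-3 ? ·: Tt|TT
T/II-4 un I-1×I-2: tt
T/III-1 aff II-2×II-3: Tt
⇒ T over [I-1,I-2,II-1,II-2,II-3,II-4,III-1]: 16 consistent

II-3 ∈ {CC TT, CC Tt, Cc TT, Cc Tt}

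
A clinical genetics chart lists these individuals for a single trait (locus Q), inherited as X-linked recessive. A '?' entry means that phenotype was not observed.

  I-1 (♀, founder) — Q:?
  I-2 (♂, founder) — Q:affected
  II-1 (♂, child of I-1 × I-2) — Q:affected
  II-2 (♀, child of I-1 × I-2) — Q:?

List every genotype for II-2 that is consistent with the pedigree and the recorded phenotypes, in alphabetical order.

Q/I-1 ? ·: X^QX^q|X^qX^q
Q/I-2 aff ·: X^qY
Q/II-1 aff I-1×I-2: X^qY
Q/II-2 ? I-1×I-2: X^QX^q|X^qX^q
⇒ Q over [I-1,I-2,II-1,II-2]: 3 consistent

II-2 ∈ {X^QX^q, X^qX^q}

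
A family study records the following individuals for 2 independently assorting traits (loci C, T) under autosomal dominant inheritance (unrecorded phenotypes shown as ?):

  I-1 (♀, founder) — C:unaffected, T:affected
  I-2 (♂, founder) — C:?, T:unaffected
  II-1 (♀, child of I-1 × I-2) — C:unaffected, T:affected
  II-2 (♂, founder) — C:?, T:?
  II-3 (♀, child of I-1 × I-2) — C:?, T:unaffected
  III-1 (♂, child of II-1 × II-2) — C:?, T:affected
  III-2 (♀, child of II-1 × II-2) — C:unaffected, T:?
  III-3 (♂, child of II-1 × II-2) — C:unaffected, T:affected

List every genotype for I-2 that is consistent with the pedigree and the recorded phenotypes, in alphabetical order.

I-2 ∈ {Cc tt, cc tt}

C/I-1 un ·: cc
C/I-2 ? ·: cc|Cc
C/II-1 un I-1×I-2: cc
C/II-2 ? ·: cc|Cc
C/II-3 ? I-1×I-2: cc|Cc
C/III-1 ? II-1×II-2: cc|Cc
C/III-2 un II-1×II-2: cc
C/III-3 un II-1×II-2: cc
⇒ C over [I-1,I-2,II-1,II-2,II-3,III-1,III-2,III-3]: 9 consistent
T/I-1 aff ·: Tt
T/I-2 un ·: tt
T/II-1 aff I-1×I-2: Tt
T/II-2 ? ·: tt|Tt|TT
T/II-3 un I-1×I-2: tt
T/III-1 aff II-1×II-2: Tt|TT
T/III-2 ? II-1×II-2: tt|Tt|TT
T/III-3 aff II-1×II-2: Tt|TT
⇒ T over [I-1,I-2,II-1,II-2,II-3,III-1,III-2,III-3]: 22 consistent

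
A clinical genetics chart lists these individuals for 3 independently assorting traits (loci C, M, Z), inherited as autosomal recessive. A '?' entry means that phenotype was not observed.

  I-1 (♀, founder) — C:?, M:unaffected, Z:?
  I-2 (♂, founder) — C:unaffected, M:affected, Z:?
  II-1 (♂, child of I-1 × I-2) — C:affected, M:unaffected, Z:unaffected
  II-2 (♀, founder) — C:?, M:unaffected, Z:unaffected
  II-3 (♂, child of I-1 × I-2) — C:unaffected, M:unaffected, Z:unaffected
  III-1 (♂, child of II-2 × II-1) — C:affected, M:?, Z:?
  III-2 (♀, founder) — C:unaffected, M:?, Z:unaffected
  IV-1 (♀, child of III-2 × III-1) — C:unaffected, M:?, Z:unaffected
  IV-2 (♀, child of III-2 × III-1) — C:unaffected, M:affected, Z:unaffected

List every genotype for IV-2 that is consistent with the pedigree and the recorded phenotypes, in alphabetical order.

IV-2 ∈ {Cc mm ZZ, Cc mm Zz}

C/I-1 ? ·: Cc|cc
C/I-2 un ·: Cc
C/II-1 aff I-1×I-2: cc
C/II-2 ? ·: Cc|cc
C/II-3 un I-1×I-2: CC|Cc
C/III-1 aff II-2×II-1: cc
C/III-2 un ·: CC|Cc
C/IV-1 un III-2×III-1: Cc
C/IV-2 un III-2×III-1: Cc
⇒ C over [I-1,I-2,II-1,II-2,II-3,III-1,III-2,IV-1,IV-2]: 12 consistent
M/I-1 un ·: MM|Mm
M/I-2 aff ·: mm
M/II-1 un I-1×I-2: Mm
M/II-2 un ·: MM|Mm
M/II-3 un I-1×I-2: Mm
M/III-1 ? II-2×II-1: Mm|mm
M/III-2 ? ·: Mm|mm
M/IV-1 ? III-2×III-1: MM|Mm|mm
M/IV-2 aff III-2×III-1: mm
⇒ M over [I-1,I-2,II-1,II-2,II-3,III-1,III-2,IV-1,IV-2]: 26 consistent
Z/I-1 ? ·: ZZ|Zz|zz
Z/I-2 ? ·: ZZ|Zz|zz
Z/II-1 un I-1×I-2: ZZ|Zz
Z/II-2 un ·: ZZ|Zz
Z/II-3 un I-1×I-2: ZZ|Zz
Z/III-1 ? II-2×II-1: ZZ|Zz|zz
Z/III-2 un ·: ZZ|Zz
Z/IV-1 un III-2×III-1: ZZ|Zz
Z/IV-2 un III-2×III-1: ZZ|Zz
⇒ Z over [I-1,I-2,II-1,II-2,II-3,III-1,III-2,IV-1,IV-2]: 406 consistent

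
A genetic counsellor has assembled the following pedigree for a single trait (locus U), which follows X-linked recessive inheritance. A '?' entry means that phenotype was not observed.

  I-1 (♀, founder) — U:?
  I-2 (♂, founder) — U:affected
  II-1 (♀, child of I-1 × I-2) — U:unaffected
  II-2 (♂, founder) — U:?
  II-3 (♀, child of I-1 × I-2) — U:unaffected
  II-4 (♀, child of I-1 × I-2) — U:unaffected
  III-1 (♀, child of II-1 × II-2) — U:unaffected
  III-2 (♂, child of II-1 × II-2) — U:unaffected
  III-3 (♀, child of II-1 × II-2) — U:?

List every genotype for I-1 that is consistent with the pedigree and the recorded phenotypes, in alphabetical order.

U/I-1 ? ·: X^UX^U|X^UX^u
U/I-2 aff ·: X^uY
U/II-1 un I-1×I-2: X^UX^u
U/II-2 ? ·: X^UY|X^uY
U/II-3 un I-1×I-2: X^UX^u
U/II-4 un I-1×I-2: X^UX^u
U/III-1 un II-1×II-2: X^UX^U|X^UX^u
U/III-2 un II-1×II-2: X^UY
U/III-3 ? II-1×II-2: X^UX^U|X^UX^u|X^uX^u
⇒ U over [I-1,I-2,II-1,II-2,II-3,II-4,III-1,III-2,III-3]: 12 consistent

I-1 ∈ {X^UX^U, X^UX^u}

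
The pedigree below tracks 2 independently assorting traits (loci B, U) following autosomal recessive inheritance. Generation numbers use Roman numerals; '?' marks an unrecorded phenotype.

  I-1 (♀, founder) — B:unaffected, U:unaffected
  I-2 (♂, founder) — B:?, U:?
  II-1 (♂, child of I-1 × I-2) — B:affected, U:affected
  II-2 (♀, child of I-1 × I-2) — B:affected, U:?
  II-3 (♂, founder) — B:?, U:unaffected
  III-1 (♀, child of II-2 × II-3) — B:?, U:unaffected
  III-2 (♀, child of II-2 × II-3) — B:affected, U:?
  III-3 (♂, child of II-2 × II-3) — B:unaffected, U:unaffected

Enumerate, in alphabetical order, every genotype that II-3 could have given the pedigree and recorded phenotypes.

B/I-1 un ·: Bb
B/I-2 ? ·: Bb|bb
B/II-1 aff I-1×I-2: bb
B/II-2 aff I-1×I-2: bb
B/II-3 ? ·: Bb
B/III-1 ? II-2×II-3: Bb|bb
B/III-2 aff II-2×II-3: bb
B/III-3 un II-2×II-3: Bb
⇒ B over [I-1,I-2,II-1,II-2,II-3,III-1,III-2,III-3]: 4 consistent
U/I-1 un ·: Uu
U/I-2 ? ·: Uu|uu
U/II-1 aff I-1×I-2: uu
U/II-2 ? I-1×I-2: UU|Uu|uu
U/II-3 un ·: UU|Uu
U/III-1 un II-2×II-3: UU|Uu
U/III-2 ? II-2×II-3: UU|Uu|uu
U/III-3 un II-2×II-3: UU|Uu
⇒ U over [I-1,I-2,II-1,II-2,II-3,III-1,III-2,III-3]: 55 consistent

II-3 ∈ {Bb UU, Bb Uu}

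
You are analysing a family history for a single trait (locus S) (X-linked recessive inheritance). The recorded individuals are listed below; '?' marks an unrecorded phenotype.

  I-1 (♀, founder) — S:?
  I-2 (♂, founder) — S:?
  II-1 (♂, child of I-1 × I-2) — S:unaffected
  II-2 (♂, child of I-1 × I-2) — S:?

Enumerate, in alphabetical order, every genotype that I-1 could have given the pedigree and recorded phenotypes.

I-1 ∈ {X^SX^S, X^SX^s}

S/I-1 ? ·: X^SX^S|X^SX^s
S/I-2 ? ·: X^SY|X^sY
S/II-1 un I-1×I-2: X^SY
S/II-2 ? I-1×I-2: X^SY|X^sY
⇒ S over [I-1,I-2,II-1,II-2]: 6 consistent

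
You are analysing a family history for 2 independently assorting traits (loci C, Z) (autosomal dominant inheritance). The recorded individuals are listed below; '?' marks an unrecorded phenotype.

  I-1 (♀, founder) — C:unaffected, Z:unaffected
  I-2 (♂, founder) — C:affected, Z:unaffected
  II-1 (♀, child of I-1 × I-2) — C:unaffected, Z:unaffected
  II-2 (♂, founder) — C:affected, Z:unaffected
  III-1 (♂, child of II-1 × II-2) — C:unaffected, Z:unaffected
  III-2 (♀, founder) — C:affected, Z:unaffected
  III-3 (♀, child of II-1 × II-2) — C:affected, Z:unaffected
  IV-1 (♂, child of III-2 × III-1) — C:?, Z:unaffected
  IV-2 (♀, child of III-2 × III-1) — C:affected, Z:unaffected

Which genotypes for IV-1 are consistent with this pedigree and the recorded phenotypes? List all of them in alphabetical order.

C/I-1 un ·: cc
C/I-2 aff ·: Cc
C/II-1 un I-1×I-2: cc
C/II-2 aff ·: Cc
C/III-1 un II-1×II-2: cc
C/III-2 aff ·: Cc|CC
C/III-3 aff II-1×II-2: Cc
C/IV-1 ? III-2×III-1: cc|Cc
C/IV-2 aff III-2×III-1: Cc
⇒ C over [I-1,I-2,II-1,II-2,III-1,III-2,III-3,IV-1,IV-2]: 3 consistent
Z/I-1 un ·: zz
Z/I-2 un ·: zz
Z/II-1 un I-1×I-2: zz
Z/II-2 un ·: zz
Z/III-1 un II-1×II-2: zz
Z/III-2 un ·: zz
Z/III-3 un II-1×II-2: zz
Z/IV-1 un III-2×III-1: zz
Z/IV-2 un III-2×III-1: zz
⇒ Z over [I-1,I-2,II-1,II-2,III-1,III-2,III-3,IV-1,IV-2]: 1 consistent

IV-1 ∈ {Cc zz, cc zz}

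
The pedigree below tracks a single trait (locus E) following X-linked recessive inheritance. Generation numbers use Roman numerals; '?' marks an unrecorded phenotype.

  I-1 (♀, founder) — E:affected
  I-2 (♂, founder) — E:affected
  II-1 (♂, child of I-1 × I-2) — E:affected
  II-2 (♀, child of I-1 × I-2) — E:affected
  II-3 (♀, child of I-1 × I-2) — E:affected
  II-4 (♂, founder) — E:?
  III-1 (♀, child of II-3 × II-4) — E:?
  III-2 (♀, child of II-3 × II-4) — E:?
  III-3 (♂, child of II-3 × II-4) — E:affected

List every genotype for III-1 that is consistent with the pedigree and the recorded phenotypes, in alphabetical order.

III-1 ∈ {X^EX^e, X^eX^e}

E/I-1 aff ·: X^eX^e
E/I-2 aff ·: X^eY
E/II-1 aff I-1×I-2: X^eY
E/II-2 aff I-1×I-2: X^eX^e
E/II-3 aff I-1×I-2: X^eX^e
E/II-4 ? ·: X^EY|X^eY
E/III-1 ? II-3×II-4: X^EX^e|X^eX^e
E/III-2 ? II-3×II-4: X^EX^e|X^eX^e
E/III-3 aff II-3×II-4: X^eY
⇒ E over [I-1,I-2,II-1,II-2,II-3,II-4,III-1,III-2,III-3]: 2 consistent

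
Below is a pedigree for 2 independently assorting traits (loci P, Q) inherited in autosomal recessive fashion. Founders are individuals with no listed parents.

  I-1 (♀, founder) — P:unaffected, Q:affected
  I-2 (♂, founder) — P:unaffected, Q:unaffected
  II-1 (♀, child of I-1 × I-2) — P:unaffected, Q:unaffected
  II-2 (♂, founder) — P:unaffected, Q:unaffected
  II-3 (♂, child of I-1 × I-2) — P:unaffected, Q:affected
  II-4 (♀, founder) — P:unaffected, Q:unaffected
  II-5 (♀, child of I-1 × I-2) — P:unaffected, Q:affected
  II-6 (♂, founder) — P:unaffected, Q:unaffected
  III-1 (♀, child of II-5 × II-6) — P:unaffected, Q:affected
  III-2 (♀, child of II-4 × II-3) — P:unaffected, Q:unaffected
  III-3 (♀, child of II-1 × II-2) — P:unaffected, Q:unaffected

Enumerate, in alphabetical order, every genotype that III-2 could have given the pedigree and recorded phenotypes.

III-2 ∈ {PP Qq, Pp Qq}

P/I-1 un ·: PP|Pp
P/I-2 un ·: PP|Pp
P/II-1 un I-1×I-2: PP|Pp
P/II-2 un ·: PP|Pp
P/II-3 un I-1×I-2: PP|Pp
P/II-4 un ·: PP|Pp
P/II-5 un I-1×I-2: PP|Pp
P/II-6 un ·: PP|Pp
P/III-1 un II-5×II-6: PP|Pp
P/III-2 un II-4×II-3: PP|Pp
P/III-3 un II-1×II-2: PP|Pp
⇒ P over [I-1,I-2,II-1,II-2,II-3,II-4,II-5,II-6,III-1,III-2,III-3]: 1056 consistent
Q/I-1 aff ·: qq
Q/I-2 un ·: Qq
Q/II-1 un I-1×I-2: Qq
Q/II-2 un ·: QQ|Qq
Q/II-3 aff I-1×I-2: qq
Q/II-4 un ·: QQ|Qq
Q/II-5 aff I-1×I-2: qq
Q/II-6 un ·: Qq
Q/III-1 aff II-5×II-6: qq
Q/III-2 un II-4×II-3: Qq
Q/III-3 un II-1×II-2: QQ|Qq
⇒ Q over [I-1,I-2,II-1,II-2,II-3,II-4,II-5,II-6,III-1,III-2,III-3]: 8 consistent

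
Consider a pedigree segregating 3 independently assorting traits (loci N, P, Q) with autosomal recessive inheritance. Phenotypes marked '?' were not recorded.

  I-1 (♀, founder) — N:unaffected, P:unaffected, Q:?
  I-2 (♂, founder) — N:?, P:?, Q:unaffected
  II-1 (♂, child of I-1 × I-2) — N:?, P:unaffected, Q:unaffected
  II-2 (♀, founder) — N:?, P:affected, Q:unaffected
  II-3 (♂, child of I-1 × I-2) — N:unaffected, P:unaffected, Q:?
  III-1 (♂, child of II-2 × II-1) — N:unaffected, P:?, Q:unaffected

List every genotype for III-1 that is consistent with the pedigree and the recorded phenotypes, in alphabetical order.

III-1 ∈ {NN Pp QQ, NN Pp Qq, NN pp QQ, NN pp Qq, Nn Pp QQ, Nn Pp Qq, Nn pp QQ, Nn pp Qq}

N/I-1 un ·: NN|Nn
N/I-2 ? ·: NN|Nn|nn
N/II-1 ? I-1×I-2: NN|Nn|nn
N/II-2 ? ·: NN|Nn|nn
N/II-3 un I-1×I-2: NN|Nn
N/III-1 un II-2×II-1: NN|Nn
⇒ N over [I-1,I-2,II-1,II-2,II-3,III-1]: 74 consistent
P/I-1 un ·: PP|Pp
P/I-2 ? ·: PP|Pp|pp
P/II-1 un I-1×I-2: PP|Pp
P/II-2 aff ·: pp
P/II-3 un I-1×I-2: PP|Pp
P/III-1 ? II-2×II-1: Pp|pp
⇒ P over [I-1,I-2,II-1,II-2,II-3,III-1]: 23 consistent
Q/I-1 ? ·: QQ|Qq|qq
Q/I-2 un ·: QQ|Qq
Q/II-1 un I-1×I-2: QQ|Qq
Q/II-2 un ·: QQ|Qq
Q/II-3 ? I-1×I-2: QQ|Qq|qq
Q/III-1 un II-2×II-1: QQ|Qq
⇒ Q over [I-1,I-2,II-1,II-2,II-3,III-1]: 64 consistent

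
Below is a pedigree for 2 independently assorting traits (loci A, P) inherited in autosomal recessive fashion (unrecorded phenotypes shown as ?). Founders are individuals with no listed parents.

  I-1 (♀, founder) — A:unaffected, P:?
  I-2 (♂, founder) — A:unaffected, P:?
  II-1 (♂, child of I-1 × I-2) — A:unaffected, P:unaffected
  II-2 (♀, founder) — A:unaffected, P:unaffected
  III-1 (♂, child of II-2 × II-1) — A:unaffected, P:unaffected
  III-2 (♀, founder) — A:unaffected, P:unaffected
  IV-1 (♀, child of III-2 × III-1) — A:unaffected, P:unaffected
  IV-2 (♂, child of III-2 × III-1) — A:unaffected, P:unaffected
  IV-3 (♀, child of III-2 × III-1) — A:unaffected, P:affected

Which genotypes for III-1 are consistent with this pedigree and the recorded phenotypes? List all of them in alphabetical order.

A/I-1 un ·: AA|Aa
A/I-2 un ·: AA|Aa
A/II-1 un I-1×I-2: AA|Aa
A/II-2 un ·: AA|Aa
A/III-1 un II-2×II-1: AA|Aa
A/III-2 un ·: AA|Aa
A/IV-1 un III-2×III-1: AA|Aa
A/IV-2 un III-2×III-1: AA|Aa
A/IV-3 un III-2×III-1: AA|Aa
⇒ A over [I-1,I-2,II-1,II-2,III-1,III-2,IV-1,IV-2,IV-3]: 286 consistent
P/I-1 ? ·: PP|Pp|pp
P/I-2 ? ·: PP|Pp|pp
P/II-1 un I-1×I-2: PP|Pp
P/II-2 un ·: PP|Pp
P/III-1 un II-2×II-1: Pp
P/III-2 un ·: Pp
P/IV-1 un III-2×III-1: PP|Pp
P/IV-2 un III-2×III-1: PP|Pp
P/IV-3 aff III-2×III-1: pp
⇒ P over [I-1,I-2,II-1,II-2,III-1,III-2,IV-1,IV-2,IV-3]: 72 consistent

III-1 ∈ {AA Pp, Aa Pp}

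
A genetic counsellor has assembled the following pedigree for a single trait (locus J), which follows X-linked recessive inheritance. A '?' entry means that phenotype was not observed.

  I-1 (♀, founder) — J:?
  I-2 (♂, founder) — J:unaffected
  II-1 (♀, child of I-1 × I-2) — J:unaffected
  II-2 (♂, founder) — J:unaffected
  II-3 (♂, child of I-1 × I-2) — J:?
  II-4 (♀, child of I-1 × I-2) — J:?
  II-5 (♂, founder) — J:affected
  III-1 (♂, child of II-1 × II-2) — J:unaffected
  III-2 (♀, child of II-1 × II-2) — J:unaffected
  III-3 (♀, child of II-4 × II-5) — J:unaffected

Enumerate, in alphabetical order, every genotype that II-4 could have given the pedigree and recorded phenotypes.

II-4 ∈ {X^JX^J, X^JX^j}

J/I-1 ? ·: X^JX^J|X^JX^j|X^jX^j
J/I-2 un ·: X^JY
J/II-1 un I-1×I-2: X^JX^J|X^JX^j
J/II-2 un ·: X^JY
J/II-3 ? I-1×I-2: X^JY|X^jY
J/II-4 ? I-1×I-2: X^JX^J|X^JX^j
J/II-5 aff ·: X^jY
J/III-1 un II-1×II-2: X^JY
J/III-2 un II-1×II-2: X^JX^J|X^JX^j
J/III-3 un II-4×II-5: X^JX^j
⇒ J over [I-1,I-2,II-1,II-2,II-3,II-4,II-5,III-1,III-2,III-3]: 15 consistent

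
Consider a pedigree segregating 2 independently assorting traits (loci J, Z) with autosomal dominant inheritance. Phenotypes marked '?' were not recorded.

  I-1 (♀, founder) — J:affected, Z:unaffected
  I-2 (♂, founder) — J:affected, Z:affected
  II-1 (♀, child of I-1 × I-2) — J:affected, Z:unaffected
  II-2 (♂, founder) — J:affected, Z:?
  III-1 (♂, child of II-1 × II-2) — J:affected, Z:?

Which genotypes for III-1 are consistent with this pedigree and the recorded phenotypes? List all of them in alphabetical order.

III-1 ∈ {JJ Zz, JJ zz, Jj Zz, Jj zz}

J/I-1 aff ·: Jj|JJ
J/I-2 aff ·: Jj|JJ
J/II-1 aff I-1×I-2: Jj|JJ
J/II-2 aff ·: Jj|JJ
J/III-1 aff II-1×II-2: Jj|JJ
⇒ J over [I-1,I-2,II-1,II-2,III-1]: 24 consistent
Z/I-1 un ·: zz
Z/I-2 aff ·: Zz
Z/II-1 un I-1×I-2: zz
Z/II-2 ? ·: zz|Zz|ZZ
Z/III-1 ? II-1×II-2: zz|Zz
⇒ Z over [I-1,I-2,II-1,II-2,III-1]: 4 consistent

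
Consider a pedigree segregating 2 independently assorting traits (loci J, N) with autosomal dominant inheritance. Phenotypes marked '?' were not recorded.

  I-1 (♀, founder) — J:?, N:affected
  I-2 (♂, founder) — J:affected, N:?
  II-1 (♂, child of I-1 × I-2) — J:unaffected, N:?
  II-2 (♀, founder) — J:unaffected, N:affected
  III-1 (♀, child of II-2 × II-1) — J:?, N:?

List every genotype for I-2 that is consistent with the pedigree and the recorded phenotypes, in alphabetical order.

I-2 ∈ {Jj NN, Jj Nn, Jj nn}

J/I-1 ? ·: jj|Jj
J/I-2 aff ·: Jj
J/II-1 un I-1×I-2: jj
J/II-2 un ·: jj
J/III-1 ? II-2×II-1: jj
⇒ J over [I-1,I-2,II-1,II-2,III-1]: 2 consistent
N/I-1 aff ·: Nn|NN
N/I-2 ? ·: nn|Nn|NN
N/II-1 ? I-1×I-2: nn|Nn|NN
N/II-2 aff ·: Nn|NN
N/III-1 ? II-2×II-1: nn|Nn|NN
⇒ N over [I-1,I-2,II-1,II-2,III-1]: 43 consistent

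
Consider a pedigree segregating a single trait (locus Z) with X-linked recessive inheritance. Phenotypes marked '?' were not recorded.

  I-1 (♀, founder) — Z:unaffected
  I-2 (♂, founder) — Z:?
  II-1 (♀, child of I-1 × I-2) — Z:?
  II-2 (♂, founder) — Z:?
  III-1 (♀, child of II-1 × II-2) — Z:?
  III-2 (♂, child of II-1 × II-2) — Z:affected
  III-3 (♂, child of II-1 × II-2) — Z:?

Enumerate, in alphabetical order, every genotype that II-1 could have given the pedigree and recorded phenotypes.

II-1 ∈ {X^ZX^z, X^zX^z}

Z/I-1 un ·: X^ZX^Z|X^ZX^z
Z/I-2 ? ·: X^ZY|X^zY
Z/II-1 ? I-1×I-2: X^ZX^z|X^zX^z
Z/II-2 ? ·: X^ZY|X^zY
Z/III-1 ? II-1×II-2: X^ZX^Z|X^ZX^z|X^zX^z
Z/III-2 aff II-1×II-2: X^zY
Z/III-3 ? II-1×II-2: X^ZY|X^zY
⇒ Z over [I-1,I-2,II-1,II-2,III-1,III-2,III-3]: 26 consistent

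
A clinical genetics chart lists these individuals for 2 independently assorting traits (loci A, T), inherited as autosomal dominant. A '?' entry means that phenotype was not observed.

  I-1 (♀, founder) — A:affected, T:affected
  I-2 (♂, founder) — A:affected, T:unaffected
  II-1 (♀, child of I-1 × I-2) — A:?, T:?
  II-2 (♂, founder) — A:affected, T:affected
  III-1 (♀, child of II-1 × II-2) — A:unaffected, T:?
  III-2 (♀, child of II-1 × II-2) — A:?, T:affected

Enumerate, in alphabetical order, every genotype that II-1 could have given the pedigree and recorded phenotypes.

A/I-1 aff ·: Aa|AA
A/I-2 aff ·: Aa|AA
A/II-1 ? I-1×I-2: aa|Aa
A/II-2 aff ·: Aa
A/III-1 un II-1×II-2: aa
A/III-2 ? II-1×II-2: aa|Aa|AA
⇒ A over [I-1,I-2,II-1,II-2,III-1,III-2]: 11 consistent
T/I-1 aff ·: Tt|TT
T/I-2 un ·: tt
T/II-1 ? I-1×I-2: tt|Tt
T/II-2 aff ·: Tt|TT
T/III-1 ? II-1×II-2: tt|Tt|TT
T/III-2 aff II-1×II-2: Tt|TT
⇒ T over [I-1,I-2,II-1,II-2,III-1,III-2]: 23 consistent

II-1 ∈ {Aa Tt, Aa tt, aa Tt, aa tt}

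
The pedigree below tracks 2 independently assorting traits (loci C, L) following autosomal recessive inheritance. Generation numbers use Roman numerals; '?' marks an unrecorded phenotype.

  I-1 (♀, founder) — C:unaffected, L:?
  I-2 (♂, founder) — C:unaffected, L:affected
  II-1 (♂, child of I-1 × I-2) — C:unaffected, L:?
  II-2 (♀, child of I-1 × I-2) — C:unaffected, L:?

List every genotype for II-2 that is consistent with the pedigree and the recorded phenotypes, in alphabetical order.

C/I-1 un ·: CC|Cc
C/I-2 un ·: CC|Cc
C/II-1 un I-1×I-2: CC|Cc
C/II-2 un I-1×I-2: CC|Cc
⇒ C over [I-1,I-2,II-1,II-2]: 13 consistent
L/I-1 ? ·: LL|Ll|ll
L/I-2 aff ·: ll
L/II-1 ? I-1×I-2: Ll|ll
L/II-2 ? I-1×I-2: Ll|ll
⇒ L over [I-1,I-2,II-1,II-2]: 6 consistent

II-2 ∈ {CC Ll, CC ll, Cc Ll, Cc ll}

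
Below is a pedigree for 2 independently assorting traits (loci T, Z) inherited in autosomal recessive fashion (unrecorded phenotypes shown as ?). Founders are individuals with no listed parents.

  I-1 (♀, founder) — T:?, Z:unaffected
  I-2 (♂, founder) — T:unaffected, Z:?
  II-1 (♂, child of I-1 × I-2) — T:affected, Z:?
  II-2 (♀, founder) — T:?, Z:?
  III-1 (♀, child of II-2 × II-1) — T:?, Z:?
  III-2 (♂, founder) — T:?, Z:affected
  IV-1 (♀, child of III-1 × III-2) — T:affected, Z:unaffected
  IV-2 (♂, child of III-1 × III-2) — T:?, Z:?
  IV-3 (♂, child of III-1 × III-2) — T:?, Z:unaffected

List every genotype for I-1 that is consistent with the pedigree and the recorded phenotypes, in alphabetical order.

I-1 ∈ {Tt ZZ, Tt Zz, tt ZZ, tt Zz}

T/I-1 ? ·: Tt|tt
T/I-2 un ·: Tt
T/II-1 aff I-1×I-2: tt
T/II-2 ? ·: TT|Tt|tt
T/III-1 ? II-2×II-1: Tt|tt
T/III-2 ? ·: Tt|tt
T/IV-1 aff III-1×III-2: tt
T/IV-2 ? III-1×III-2: TT|Tt|tt
T/IV-3 ? III-1×III-2: TT|Tt|tt
⇒ T over [I-1,I-2,II-1,II-2,III-1,III-2,IV-1,IV-2,IV-3]: 72 consistent
Z/I-1 un ·: ZZ|Zz
Z/I-2 ? ·: ZZ|Zz|zz
Z/II-1 ? I-1×I-2: ZZ|Zz|zz
Z/II-2 ? ·: ZZ|Zz|zz
Z/III-1 ? II-2×II-1: ZZ|Zz
Z/III-2 aff ·: zz
Z/IV-1 un III-1×III-2: Zz
Z/IV-2 ? III-1×III-2: Zz|zz
Z/IV-3 un III-1×III-2: Zz
⇒ Z over [I-1,I-2,II-1,II-2,III-1,III-2,IV-1,IV-2,IV-3]: 72 consistent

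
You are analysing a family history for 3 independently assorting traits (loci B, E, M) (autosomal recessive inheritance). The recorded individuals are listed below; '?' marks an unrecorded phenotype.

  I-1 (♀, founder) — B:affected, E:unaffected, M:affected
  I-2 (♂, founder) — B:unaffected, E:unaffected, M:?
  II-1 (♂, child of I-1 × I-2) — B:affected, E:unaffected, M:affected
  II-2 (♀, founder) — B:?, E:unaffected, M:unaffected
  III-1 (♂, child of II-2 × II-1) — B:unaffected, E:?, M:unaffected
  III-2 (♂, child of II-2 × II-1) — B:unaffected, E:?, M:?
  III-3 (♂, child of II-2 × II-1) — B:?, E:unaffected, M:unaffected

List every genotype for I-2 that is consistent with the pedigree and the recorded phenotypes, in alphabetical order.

I-2 ∈ {Bb EE Mm, Bb EE mm, Bb Ee Mm, Bb Ee mm}

B/I-1 aff ·: bb
B/I-2 un ·: Bb
B/II-1 aff I-1×I-2: bb
B/II-2 ? ·: BB|Bb
B/III-1 un II-2×II-1: Bb
B/III-2 un II-2×II-1: Bb
B/III-3 ? II-2×II-1: Bb|bb
⇒ B over [I-1,I-2,II-1,II-2,III-1,III-2,III-3]: 3 consistent
E/I-1 un ·: EE|Ee
E/I-2 un ·: EE|Ee
E/II-1 un I-1×I-2: EE|Ee
E/II-2 un ·: EE|Ee
E/III-1 ? II-2×II-1: EE|Ee|ee
E/III-2 ? II-2×II-1: EE|Ee|ee
E/III-3 un II-2×II-1: EE|Ee
⇒ E over [I-1,I-2,II-1,II-2,III-1,III-2,III-3]: 114 consistent
M/I-1 aff ·: mm
M/I-2 ? ·: Mm|mm
M/II-1 aff I-1×I-2: mm
M/II-2 un ·: MM|Mm
M/III-1 un II-2×II-1: Mm
M/III-2 ? II-2×II-1: Mm|mm
M/III-3 un II-2×II-1: Mm
⇒ M over [I-1,I-2,II-1,II-2,III-1,III-2,III-3]: 6 consistent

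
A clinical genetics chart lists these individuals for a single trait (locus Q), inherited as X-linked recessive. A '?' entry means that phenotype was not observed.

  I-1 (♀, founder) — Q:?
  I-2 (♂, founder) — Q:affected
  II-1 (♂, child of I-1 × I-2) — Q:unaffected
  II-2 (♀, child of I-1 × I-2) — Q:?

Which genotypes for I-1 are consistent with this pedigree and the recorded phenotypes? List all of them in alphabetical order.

Q/I-1 ? ·: X^QX^Q|X^QX^q
Q/I-2 aff ·: X^qY
Q/II-1 un I-1×I-2: X^QY
Q/II-2 ? I-1×I-2: X^QX^q|X^qX^q
⇒ Q over [I-1,I-2,II-1,II-2]: 3 consistent

I-1 ∈ {X^QX^Q, X^QX^q}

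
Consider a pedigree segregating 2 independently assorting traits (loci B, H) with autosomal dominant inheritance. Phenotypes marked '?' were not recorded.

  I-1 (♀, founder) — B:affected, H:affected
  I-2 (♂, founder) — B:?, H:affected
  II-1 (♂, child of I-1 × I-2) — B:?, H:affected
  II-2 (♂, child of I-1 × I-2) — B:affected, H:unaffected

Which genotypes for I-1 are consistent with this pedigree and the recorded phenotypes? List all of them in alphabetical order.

I-1 ∈ {BB Hh, Bb Hh}

B/I-1 aff ·: Bb|BB
B/I-2 ? ·: bb|Bb|BB
B/II-1 ? I-1×I-2: bb|Bb|BB
B/II-2 aff I-1×I-2: Bb|BB
⇒ B over [I-1,I-2,II-1,II-2]: 18 consistent
H/I-1 aff ·: Hh
H/I-2 aff ·: Hh
H/II-1 aff I-1×I-2: Hh|HH
H/II-2 un I-1×I-2: hh
⇒ H over [I-1,I-2,II-1,II-2]: 2 consistent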